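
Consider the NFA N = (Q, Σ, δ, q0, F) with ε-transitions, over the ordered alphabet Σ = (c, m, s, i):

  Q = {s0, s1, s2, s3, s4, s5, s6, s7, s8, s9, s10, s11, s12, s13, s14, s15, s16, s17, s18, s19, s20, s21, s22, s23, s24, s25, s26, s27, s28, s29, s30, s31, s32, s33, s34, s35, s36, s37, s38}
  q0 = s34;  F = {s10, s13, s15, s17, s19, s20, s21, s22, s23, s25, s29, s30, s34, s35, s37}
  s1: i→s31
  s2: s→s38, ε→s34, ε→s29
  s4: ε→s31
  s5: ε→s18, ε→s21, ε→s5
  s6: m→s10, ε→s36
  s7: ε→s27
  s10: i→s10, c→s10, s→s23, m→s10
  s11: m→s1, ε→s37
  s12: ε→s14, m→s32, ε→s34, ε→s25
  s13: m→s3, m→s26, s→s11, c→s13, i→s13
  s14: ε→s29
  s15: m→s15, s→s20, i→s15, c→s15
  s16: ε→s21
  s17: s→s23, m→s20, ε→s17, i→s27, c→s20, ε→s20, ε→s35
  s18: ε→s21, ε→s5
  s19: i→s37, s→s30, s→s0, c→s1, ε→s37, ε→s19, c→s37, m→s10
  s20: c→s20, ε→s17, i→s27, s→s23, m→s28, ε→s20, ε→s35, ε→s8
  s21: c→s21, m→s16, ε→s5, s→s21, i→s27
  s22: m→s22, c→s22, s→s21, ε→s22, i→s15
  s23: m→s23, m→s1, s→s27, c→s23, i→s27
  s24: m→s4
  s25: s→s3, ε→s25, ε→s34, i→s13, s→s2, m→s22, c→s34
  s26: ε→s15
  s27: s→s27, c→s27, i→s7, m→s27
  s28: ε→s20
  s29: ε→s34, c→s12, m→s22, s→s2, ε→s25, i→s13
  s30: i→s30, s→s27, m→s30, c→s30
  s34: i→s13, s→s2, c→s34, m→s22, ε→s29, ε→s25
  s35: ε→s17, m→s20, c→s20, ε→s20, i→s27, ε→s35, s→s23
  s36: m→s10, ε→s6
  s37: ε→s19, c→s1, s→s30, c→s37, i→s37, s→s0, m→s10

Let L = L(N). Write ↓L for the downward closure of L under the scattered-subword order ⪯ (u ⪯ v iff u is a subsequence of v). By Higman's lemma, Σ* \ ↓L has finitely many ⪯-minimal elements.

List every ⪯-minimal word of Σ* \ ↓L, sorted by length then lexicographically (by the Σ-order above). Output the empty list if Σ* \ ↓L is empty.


min(Σ*\↓L) = [msi, isss].

|Q|=39, |F|=15, |δ|=118 (40 ε).
min D↑ (11 st, q0=0, F={6}): 0:c→0,m→1,s→0,i→2 1:c→1,m→1,s→3,i→4 2:c→2,m→4,s→5,i→2 3:c→3,m→3,s→3,i→6 4:c→4,m→4,s→7,i→4 5:c→5,m→8,s→9,i→5 6:c→6,m→6,s→6,i→6 7:c→7,m→7,s→10,i→6 8:c→8,m→8,s→10,i→8 9:c→9,m→9,s→6,i→9 10:c→10,m→10,s→6,i→6 [Hopcroft].
'msi': N↓-sim [33, 21, 14, 3] end={s27,s31,s7} — reject; 3/3 del acc.
'isss': N↓-sim [33, 20, 16, 7, 2] end={s27,s7} — reject; 4/4 del acc.
2 words, ⪯-incomp.


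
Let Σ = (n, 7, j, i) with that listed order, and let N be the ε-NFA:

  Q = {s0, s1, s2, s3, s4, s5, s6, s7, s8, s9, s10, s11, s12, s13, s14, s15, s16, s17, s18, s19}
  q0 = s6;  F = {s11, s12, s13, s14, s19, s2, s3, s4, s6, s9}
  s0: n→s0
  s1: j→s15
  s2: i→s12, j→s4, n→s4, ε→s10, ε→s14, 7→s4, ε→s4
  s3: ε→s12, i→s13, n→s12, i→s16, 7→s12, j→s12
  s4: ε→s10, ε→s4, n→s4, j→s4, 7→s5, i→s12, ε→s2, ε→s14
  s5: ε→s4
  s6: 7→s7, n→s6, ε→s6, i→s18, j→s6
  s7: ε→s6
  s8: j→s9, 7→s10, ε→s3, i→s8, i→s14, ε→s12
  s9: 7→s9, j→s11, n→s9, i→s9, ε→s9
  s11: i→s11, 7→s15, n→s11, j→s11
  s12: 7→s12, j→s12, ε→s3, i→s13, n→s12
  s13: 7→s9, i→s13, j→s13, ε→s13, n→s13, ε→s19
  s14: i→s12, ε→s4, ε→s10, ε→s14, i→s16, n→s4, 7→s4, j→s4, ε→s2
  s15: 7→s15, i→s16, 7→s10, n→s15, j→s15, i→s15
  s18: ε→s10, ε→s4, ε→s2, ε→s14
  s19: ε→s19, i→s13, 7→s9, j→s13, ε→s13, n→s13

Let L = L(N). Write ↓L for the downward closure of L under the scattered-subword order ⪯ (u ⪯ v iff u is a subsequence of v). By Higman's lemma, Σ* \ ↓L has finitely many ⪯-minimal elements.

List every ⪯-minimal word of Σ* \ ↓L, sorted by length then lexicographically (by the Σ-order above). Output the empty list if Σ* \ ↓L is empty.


|Q|=20, |F|=10, |δ|=81 (27 ε).
min D↑ (7 st, q0=0, F={6}): 0:n→0,7→0,j→0,i→1 1:n→1,7→1,j→1,i→2 2:n→2,7→2,j→2,i→3 3:n→3,7→4,j→3,i→3 4:n→4,7→4,j→5,i→4 5:n→5,7→6,j→5,i→5 6:n→6,7→6,j→6,i→6.
'iii7j7': |S_i|=[16, 14, 9, 7, 5, 4, 3] end={s10,s15,s16} ∉↓L; 6/6 del acc.
1 words, ⪯-incomp.

min(Σ*\↓L) = [iii7j7].


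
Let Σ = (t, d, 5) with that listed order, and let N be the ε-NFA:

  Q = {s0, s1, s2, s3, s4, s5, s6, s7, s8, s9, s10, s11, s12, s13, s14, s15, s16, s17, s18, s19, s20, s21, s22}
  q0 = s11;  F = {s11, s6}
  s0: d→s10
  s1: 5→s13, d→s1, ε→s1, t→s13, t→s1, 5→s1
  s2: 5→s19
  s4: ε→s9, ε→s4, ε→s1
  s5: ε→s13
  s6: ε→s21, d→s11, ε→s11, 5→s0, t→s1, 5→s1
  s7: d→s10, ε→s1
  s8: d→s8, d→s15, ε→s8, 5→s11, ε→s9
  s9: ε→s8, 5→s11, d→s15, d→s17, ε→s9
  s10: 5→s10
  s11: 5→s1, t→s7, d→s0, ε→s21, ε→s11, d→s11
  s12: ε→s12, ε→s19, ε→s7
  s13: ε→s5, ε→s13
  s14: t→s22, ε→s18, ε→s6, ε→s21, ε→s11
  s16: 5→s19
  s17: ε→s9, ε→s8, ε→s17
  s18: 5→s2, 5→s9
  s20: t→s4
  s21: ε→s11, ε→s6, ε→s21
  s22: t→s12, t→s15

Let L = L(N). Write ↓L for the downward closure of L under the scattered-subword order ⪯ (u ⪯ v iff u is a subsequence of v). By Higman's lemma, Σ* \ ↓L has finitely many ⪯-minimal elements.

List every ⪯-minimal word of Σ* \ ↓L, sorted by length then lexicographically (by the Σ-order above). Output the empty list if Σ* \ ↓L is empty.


Antichain: [t, 5].

|Q|=23, |F|=2, |δ|=59 (29 ε).
min D↑ (2 st, q0=0, F={1}): 0:t→1,d→0,5→1 1:t→1,d→1,5→1.
't': N↓-sim [9, 5] end={s1,s10,s13,s5,s7} ∉↓L; 1/1 deletions ∈↓L.
'5': N↓-sim [9, 5] end={s0,s1,s10,s13,s5} rej; 1/1 deletions ∈↓L.
2 minimals (antichain).


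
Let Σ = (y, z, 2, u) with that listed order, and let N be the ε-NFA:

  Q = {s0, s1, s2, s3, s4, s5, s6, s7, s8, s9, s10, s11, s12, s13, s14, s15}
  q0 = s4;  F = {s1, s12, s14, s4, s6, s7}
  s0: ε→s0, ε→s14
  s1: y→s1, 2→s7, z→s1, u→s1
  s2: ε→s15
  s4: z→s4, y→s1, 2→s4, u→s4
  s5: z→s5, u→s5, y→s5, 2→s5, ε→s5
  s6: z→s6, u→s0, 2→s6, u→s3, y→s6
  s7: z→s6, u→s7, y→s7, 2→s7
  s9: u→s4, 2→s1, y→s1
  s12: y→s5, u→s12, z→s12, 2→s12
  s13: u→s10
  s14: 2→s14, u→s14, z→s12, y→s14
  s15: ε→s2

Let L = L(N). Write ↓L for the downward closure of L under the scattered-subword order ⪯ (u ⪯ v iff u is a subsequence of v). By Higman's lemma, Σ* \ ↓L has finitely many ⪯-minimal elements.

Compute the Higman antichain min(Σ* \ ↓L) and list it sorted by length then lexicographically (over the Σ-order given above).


A = [y2zuzy].

|Q|=16, |F|=6, |δ|=38 (5 ε).
min D↑ (7 st, q0=0, F={6}): 0:y→1,z→0,2→0,u→0 1:y→1,z→1,2→2,u→1 2:y→2,z→3,2→2,u→2 3:y→3,z→3,2→3,u→4 4:y→4,z→5,2→4,u→4 5:y→6,z→5,2→5,u→5 6:y→6,z→6,2→6,u→6 (ε-aug+det+¬).
'y2zuzy': N↓-sim [9, 8, 7, 6, 5, 2, 1] end={s5} — reject; 6/6 single-dels accept.
1 minimals (antichain).


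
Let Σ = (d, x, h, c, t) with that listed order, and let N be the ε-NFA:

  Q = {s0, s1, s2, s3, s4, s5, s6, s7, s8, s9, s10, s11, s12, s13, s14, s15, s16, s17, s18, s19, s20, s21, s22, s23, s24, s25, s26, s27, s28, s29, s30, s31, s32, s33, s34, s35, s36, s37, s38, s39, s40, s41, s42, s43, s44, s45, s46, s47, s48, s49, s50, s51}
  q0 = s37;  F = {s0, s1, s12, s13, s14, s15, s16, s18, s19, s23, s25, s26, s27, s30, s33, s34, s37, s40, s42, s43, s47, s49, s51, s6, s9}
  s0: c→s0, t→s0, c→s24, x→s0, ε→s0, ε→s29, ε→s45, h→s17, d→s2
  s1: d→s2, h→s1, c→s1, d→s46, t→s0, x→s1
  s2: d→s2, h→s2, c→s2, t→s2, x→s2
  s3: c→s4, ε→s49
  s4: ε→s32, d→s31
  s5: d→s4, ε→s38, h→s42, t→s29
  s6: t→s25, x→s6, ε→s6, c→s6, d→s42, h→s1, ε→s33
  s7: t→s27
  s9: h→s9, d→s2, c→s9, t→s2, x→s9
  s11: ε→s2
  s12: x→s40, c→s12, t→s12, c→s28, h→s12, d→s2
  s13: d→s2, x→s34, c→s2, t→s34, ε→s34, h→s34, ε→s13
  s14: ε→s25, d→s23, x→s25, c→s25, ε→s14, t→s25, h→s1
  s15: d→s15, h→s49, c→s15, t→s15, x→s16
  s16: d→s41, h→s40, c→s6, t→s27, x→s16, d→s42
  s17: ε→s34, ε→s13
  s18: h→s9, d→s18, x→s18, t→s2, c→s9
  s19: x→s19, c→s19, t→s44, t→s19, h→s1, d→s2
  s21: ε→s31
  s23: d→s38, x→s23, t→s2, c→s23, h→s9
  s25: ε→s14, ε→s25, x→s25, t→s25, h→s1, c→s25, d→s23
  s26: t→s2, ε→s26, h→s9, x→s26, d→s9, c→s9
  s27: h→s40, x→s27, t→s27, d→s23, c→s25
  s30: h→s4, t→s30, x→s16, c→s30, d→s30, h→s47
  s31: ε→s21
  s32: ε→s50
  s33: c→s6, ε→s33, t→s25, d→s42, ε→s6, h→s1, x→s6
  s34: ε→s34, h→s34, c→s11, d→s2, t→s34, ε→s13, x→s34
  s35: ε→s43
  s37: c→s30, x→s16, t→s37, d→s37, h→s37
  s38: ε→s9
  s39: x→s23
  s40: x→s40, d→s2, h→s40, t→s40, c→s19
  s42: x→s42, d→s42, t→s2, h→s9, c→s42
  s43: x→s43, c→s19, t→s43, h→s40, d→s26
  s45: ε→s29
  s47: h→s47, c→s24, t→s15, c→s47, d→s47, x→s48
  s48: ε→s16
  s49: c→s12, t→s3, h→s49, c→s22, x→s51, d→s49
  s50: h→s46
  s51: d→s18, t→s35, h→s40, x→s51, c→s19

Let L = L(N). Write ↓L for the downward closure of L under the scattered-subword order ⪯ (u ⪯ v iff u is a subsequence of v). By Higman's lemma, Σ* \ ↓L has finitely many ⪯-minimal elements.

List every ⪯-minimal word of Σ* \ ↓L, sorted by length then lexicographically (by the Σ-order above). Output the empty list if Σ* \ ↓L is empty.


A = [xdt, xhd, xtddd, xchthc, chthcd].

|Q|=52, |F|=25, |δ|=175 (29 ε).
min D↑ (23 st, q0=0, F={9}): 0:d→0,x→1,h→0,c→2,t→0 1:d→3,x→1,h→4,c→5,t→6 2:d→2,x→1,h→7,c→2,t→2 3:d→3,x→3,h→8,c→3,t→9 4:d→9,x→4,h→4,c→10,t→4 5:d→3,x→5,h→11,c→5,t→12 6:d→13,x→6,h→4,c→12,t→6 7:d→7,x→1,h→7,c→7,t→14 8:d→9,x→8,h→8,c→8,t→9 9:d→9,x→9,h→9,c→9,t→9 10:d→9,x→10,h→11,c→10,t→10 11:d→9,x→11,h→11,c→11,t→15 12:d→13,x→12,h→11,c→12,t→12 13:d→8,x→13,h→8,c→13,t→9 14:d→14,x→1,h→16,c→14,t→14 15:d→9,x→15,h→17,c→15,t→15 16:d→16,x→18,h→16,c→19,t→16 17:d→9,x→17,h→17,c→9,t→17 18:d→20,x→18,h→4,c→10,t→21 19:d→9,x→4,h→19,c→19,t→19 20:d→20,x→20,h→8,c→8,t→9 21:d→22,x→21,h→4,c→10,t→21 22:d→8,x→22,h→8,c→8,t→9.
'xdt': |S_i|=[45, 31, 9, 1] end={s2} rej; 3/3 single-dels accept.
'xhd': N↓-sim [45, 31, 15, 2] end={s2,s46} rej; 3/3 single-dels accept.
'xtddd': N↓-sim [45, 31, 23, 6, 3, 1] end={s2} ∉↓L; 5/5 del acc.
'xchthc': N↓-sim [45, 31, 21, 12, 9, 5, 2] end={s11,s2} rej; 6/6 single-dels accept.
'chthcd': run [45, 44, 43, 41, 30, 23, 4] end={s2,s21,s31,s46} ∉↓L; 6/6 single-dels accept.
5 minimals (antichain).


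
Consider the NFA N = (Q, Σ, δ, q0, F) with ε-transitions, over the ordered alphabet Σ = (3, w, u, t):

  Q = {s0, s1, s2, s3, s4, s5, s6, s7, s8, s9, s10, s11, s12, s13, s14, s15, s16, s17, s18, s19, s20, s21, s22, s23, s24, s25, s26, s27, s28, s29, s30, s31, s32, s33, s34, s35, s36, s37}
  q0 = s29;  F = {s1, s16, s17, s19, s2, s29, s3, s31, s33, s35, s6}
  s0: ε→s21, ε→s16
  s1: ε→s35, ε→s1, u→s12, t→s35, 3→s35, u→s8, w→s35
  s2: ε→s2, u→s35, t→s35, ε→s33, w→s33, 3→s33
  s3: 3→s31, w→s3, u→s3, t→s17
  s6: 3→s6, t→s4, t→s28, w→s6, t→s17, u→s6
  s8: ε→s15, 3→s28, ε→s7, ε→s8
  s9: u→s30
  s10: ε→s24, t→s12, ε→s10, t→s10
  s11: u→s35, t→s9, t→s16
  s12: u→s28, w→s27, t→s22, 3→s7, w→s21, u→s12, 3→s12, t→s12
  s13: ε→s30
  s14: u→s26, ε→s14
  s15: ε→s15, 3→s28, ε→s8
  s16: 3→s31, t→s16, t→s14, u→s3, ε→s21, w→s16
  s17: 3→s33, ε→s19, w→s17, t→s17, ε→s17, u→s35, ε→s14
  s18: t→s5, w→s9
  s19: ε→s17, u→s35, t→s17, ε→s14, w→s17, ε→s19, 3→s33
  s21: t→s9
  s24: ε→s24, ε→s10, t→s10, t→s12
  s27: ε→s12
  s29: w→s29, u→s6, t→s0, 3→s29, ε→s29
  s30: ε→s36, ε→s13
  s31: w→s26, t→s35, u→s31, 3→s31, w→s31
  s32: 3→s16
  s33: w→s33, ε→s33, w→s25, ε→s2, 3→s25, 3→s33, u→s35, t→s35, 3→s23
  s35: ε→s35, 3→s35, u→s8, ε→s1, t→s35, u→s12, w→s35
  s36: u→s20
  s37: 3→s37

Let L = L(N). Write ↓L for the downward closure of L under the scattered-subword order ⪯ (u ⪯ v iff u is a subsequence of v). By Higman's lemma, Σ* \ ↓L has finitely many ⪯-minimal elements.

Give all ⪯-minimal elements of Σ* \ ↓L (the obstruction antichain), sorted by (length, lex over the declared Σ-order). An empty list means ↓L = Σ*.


|Q|=38, |F|=11, |δ|=110 (32 ε).
min D↑ (9 st, q0=0, F={8}): 0:3→0,w→0,u→1,t→2 1:3→1,w→1,u→1,t→3 2:3→4,w→2,u→5,t→2 3:3→6,w→3,u→7,t→3 4:3→4,w→4,u→4,t→7 5:3→4,w→5,u→5,t→3 6:3→6,w→6,u→7,t→7 7:3→7,w→7,u→8,t→7 8:3→8,w→8,u→8,t→8 [Hopcroft].
'utuu': run [30, 27, 24, 16, 13] end={s12,s13,s15,s20,s21,s22,s27,s28,s30,s36,s7,s8,…} — reject; 4/4 deletions ∈↓L.
't3tu': run [30, 28, 21, 15, 13] end={s12,s13,s15,s20,s21,s22,s27,s28,s30,s36,s7,s8,…} ∉↓L; 4/4 del acc.
2 minimals (antichain).

A = [utuu, t3tu].


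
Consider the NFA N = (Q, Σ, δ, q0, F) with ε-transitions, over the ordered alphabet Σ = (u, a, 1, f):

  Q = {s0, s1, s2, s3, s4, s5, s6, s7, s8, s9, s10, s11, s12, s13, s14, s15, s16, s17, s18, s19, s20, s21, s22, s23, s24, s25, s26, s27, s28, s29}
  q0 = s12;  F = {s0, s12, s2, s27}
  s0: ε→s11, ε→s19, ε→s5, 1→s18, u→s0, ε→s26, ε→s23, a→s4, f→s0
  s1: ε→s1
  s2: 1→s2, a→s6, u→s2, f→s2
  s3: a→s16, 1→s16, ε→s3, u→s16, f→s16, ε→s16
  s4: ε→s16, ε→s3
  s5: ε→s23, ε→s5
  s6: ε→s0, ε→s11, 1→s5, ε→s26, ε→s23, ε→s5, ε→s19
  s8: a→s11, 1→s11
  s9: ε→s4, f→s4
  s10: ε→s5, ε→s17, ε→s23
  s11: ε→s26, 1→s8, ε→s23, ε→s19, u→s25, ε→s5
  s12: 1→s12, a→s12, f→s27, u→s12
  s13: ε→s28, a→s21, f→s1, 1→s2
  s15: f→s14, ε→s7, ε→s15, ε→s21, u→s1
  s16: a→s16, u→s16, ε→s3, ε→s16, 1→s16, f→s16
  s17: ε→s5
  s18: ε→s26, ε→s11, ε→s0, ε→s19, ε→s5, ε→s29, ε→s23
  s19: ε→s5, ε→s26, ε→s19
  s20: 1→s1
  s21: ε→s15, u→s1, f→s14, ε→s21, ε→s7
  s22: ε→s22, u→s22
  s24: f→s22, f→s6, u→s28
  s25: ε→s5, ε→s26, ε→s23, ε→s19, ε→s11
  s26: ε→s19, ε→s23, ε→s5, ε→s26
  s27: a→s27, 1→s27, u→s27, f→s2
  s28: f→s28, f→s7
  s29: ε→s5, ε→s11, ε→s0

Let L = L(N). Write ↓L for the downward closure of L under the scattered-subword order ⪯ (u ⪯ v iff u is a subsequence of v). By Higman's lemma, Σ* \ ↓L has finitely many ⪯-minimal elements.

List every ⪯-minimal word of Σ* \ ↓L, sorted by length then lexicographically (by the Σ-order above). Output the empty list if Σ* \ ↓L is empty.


Antichain: [ffaa].

|Q|=30, |F|=4, |δ|=103 (59 ε).
min D↑ (5 st, q0=0, F={4}): 0:u→0,a→0,1→0,f→1 1:u→1,a→1,1→1,f→2 2:u→2,a→3,1→2,f→2 3:u→3,a→4,1→3,f→3 4:u→4,a→4,1→4,f→4 (ε-aug+det+¬).
'ffaa': |S_i|=[17, 16, 15, 14, 10] end={s11,s16,s19,s23,s25,s26,s3,s4,s5,s8} rej; 4/4 deletions ∈↓L.
1 obstructions.


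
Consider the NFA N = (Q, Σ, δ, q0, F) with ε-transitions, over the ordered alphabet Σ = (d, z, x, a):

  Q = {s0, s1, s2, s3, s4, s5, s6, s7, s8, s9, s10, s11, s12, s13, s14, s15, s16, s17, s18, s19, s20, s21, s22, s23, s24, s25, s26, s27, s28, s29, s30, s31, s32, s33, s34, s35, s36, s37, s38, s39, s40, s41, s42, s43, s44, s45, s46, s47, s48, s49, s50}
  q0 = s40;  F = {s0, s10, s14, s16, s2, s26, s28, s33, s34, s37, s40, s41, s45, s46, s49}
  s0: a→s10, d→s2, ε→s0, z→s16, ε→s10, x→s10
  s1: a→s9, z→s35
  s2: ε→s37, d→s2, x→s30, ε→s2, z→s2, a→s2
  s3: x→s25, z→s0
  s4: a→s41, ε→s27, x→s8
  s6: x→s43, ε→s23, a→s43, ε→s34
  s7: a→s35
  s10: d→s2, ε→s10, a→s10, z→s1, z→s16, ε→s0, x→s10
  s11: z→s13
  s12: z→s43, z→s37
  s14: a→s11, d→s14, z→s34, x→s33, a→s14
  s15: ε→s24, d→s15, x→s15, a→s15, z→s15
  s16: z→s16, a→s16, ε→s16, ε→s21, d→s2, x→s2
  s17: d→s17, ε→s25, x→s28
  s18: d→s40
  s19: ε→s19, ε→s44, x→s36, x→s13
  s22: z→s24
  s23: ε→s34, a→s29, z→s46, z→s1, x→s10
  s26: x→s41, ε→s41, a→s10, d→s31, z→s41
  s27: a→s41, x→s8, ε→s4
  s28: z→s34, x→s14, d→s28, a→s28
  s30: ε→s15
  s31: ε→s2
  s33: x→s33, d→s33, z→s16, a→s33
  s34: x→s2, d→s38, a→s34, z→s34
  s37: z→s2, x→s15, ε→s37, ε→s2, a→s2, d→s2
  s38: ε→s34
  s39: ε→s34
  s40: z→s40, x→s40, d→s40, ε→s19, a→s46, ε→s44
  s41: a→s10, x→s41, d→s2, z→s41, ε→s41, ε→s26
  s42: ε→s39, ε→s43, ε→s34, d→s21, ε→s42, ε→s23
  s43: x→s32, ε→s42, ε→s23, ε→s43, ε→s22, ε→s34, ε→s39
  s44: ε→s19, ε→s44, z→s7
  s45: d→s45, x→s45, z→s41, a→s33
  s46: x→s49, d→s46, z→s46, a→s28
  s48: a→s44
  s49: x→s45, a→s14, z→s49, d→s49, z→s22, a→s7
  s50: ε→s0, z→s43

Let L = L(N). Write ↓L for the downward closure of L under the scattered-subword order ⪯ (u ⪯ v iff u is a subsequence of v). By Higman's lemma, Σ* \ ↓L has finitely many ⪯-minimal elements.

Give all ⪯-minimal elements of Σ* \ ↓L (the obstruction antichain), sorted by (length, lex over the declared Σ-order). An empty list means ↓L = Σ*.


A = [aazxx, axxzdx].

|Q|=51, |F|=15, |δ|=139 (42 ε).
min D↑ (13 st, q0=0, F={12}): 0:d→0,z→0,x→0,a→1 1:d→1,z→1,x→2,a→3 2:d→2,z→2,x→4,a→5 3:d→3,z→6,x→5,a→3 4:d→4,z→7,x→4,a→8 5:d→5,z→6,x→8,a→5 6:d→6,z→6,x→9,a→6 7:d→9,z→7,x→7,a→10 8:d→8,z→11,x→8,a→8 9:d→9,z→9,x→12,a→9 10:d→9,z→11,x→10,a→10 11:d→9,z→11,x→9,a→11 12:d→12,z→12,x→12,a→12 (ε-aug+det+¬).
'aazxx': N↓-sim [31, 27, 20, 13, 5, 3] end={s15,s24,s30} rej; 5/5 del acc.
'axxzdx': |S_i|=[31, 27, 25, 17, 15, 6, 3] end={s15,s24,s30} ∉↓L; 6/6 del acc.
2 minimals (antichain).


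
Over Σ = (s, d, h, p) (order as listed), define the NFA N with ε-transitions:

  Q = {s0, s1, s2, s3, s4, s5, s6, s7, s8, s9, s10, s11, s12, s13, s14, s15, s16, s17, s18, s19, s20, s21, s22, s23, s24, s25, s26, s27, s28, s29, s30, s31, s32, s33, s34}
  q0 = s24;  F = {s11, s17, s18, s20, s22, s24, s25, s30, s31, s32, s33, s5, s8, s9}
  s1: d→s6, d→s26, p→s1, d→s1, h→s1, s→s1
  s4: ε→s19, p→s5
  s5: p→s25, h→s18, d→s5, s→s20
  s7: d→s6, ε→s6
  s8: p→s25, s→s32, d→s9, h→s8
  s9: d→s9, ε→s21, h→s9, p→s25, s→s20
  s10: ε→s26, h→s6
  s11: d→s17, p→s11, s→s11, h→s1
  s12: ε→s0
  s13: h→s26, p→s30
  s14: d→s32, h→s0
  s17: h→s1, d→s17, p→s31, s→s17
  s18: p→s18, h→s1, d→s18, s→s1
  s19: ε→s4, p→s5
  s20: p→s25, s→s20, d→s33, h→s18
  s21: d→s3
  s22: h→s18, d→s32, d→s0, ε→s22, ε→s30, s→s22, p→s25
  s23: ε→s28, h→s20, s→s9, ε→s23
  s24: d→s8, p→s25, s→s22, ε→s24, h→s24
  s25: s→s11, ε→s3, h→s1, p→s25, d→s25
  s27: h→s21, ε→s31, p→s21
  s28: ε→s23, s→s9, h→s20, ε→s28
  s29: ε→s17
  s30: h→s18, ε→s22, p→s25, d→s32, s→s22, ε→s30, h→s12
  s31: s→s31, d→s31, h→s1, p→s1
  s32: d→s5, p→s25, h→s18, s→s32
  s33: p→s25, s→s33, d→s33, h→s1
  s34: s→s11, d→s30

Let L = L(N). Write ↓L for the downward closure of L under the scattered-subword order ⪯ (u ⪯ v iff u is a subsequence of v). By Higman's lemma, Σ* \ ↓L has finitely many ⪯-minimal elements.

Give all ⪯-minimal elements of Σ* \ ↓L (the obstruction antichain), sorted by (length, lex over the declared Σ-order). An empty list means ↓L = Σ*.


|Q|=35, |F|=14, |δ|=99 (18 ε).
min D↑ (14 st, q0=0, F={8}): 0:s→1,d→2,h→0,p→3 1:s→1,d→4,h→5,p→3 2:s→4,d→6,h→2,p→3 3:s→7,d→3,h→8,p→3 4:s→4,d→9,h→5,p→3 5:s→8,d→5,h→8,p→5 6:s→10,d→6,h→6,p→3 7:s→7,d→11,h→8,p→7 8:s→8,d→8,h→8,p→8 9:s→10,d→9,h→5,p→3 10:s→10,d→12,h→5,p→3 11:s→11,d→11,h→8,p→13 12:s→12,d→12,h→8,p→3 13:s→13,d→13,h→8,p→8 [Hopcroft].
'ph': run [21, 9, 3] end={s1,s26,s6} ∉↓L; 2/2 del acc.
'shs': run [21, 17, 6, 3] end={s1,s26,s6} ∉↓L; 3/3 single-dels accept.
'shh': |S_i|=[21, 17, 6, 3] end={s1,s26,s6} ∉↓L; 3/3 del acc.
'ddsdh': run [21, 17, 14, 11, 10, 3] end={s1,s26,s6} rej; 5/5 deletions ∈↓L.
'psdpp': N↓-sim [21, 9, 6, 5, 4, 3] end={s1,s26,s6} rej; 5/5 deletions ∈↓L.
5 obstructions.

A = [ph, shs, shh, ddsdh, psdpp].


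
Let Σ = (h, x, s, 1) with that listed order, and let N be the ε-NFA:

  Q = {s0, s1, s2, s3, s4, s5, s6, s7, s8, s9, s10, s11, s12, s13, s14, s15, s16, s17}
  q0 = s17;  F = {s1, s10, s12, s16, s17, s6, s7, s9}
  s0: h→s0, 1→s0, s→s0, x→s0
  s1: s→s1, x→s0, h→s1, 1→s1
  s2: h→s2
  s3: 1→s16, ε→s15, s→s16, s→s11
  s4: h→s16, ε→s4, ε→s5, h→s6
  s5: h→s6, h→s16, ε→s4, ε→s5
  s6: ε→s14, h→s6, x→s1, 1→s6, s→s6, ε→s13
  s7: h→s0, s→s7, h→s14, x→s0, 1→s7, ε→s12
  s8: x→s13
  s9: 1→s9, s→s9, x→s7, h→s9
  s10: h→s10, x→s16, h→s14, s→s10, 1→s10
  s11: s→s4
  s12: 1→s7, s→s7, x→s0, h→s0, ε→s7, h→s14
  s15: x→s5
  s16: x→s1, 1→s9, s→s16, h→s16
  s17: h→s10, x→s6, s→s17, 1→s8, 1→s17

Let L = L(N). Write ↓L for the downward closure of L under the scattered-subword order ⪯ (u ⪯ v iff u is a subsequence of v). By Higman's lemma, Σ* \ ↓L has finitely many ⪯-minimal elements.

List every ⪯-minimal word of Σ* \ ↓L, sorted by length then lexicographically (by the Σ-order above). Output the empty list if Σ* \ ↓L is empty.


|Q|=18, |F|=8, |δ|=60 (9 ε).
min D↑ (8 st, q0=0, F={6}): 0:h→1,x→2,s→0,1→0 1:h→1,x→3,s→1,1→1 2:h→2,x→4,s→2,1→2 3:h→3,x→4,s→3,1→5 4:h→4,x→6,s→4,1→4 5:h→5,x→7,s→5,1→5 6:h→6,x→6,s→6,1→6 7:h→6,x→6,s→7,1→7.
'xxx': |S_i|=[12, 9, 5, 1] end={s0} ∉↓L; 3/3 del acc.
'hx1xh': run [12, 10, 7, 6, 4, 2] end={s0,s14} ∉↓L; 5/5 single-dels accept.
2 minimals (antichain).

A = [xxx, hx1xh].


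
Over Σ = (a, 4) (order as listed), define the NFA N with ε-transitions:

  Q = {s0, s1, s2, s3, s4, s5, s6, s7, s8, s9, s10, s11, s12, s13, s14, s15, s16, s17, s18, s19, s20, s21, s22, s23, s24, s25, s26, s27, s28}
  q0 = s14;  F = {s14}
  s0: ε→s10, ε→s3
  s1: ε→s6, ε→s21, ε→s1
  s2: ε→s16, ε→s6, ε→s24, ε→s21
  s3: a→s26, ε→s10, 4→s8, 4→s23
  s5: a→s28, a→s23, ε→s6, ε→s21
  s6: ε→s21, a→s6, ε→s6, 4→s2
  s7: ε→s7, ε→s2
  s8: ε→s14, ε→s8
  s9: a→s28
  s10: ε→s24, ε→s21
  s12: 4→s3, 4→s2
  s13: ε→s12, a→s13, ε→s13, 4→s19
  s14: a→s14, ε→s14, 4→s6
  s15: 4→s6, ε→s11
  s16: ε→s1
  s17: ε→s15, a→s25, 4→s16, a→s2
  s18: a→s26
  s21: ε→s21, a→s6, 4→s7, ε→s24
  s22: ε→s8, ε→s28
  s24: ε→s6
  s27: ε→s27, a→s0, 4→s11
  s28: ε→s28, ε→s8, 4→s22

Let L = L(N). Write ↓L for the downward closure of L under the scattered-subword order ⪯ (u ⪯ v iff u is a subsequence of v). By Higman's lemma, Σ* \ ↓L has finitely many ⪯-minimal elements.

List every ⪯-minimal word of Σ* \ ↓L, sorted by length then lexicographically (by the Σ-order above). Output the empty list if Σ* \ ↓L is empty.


|Q|=29, |F|=1, |δ|=58 (34 ε).
min D↑ (2 st, q0=0, F={1}): 0:a→0,4→1 1:a→1,4→1 (ε-aug+det+¬).
'4': |S_i|=[8, 7] end={s1,s16,s2,s21,s24,s6,s7} — reject; 1/1 del acc.
1 minimals (antichain).

A = [4].


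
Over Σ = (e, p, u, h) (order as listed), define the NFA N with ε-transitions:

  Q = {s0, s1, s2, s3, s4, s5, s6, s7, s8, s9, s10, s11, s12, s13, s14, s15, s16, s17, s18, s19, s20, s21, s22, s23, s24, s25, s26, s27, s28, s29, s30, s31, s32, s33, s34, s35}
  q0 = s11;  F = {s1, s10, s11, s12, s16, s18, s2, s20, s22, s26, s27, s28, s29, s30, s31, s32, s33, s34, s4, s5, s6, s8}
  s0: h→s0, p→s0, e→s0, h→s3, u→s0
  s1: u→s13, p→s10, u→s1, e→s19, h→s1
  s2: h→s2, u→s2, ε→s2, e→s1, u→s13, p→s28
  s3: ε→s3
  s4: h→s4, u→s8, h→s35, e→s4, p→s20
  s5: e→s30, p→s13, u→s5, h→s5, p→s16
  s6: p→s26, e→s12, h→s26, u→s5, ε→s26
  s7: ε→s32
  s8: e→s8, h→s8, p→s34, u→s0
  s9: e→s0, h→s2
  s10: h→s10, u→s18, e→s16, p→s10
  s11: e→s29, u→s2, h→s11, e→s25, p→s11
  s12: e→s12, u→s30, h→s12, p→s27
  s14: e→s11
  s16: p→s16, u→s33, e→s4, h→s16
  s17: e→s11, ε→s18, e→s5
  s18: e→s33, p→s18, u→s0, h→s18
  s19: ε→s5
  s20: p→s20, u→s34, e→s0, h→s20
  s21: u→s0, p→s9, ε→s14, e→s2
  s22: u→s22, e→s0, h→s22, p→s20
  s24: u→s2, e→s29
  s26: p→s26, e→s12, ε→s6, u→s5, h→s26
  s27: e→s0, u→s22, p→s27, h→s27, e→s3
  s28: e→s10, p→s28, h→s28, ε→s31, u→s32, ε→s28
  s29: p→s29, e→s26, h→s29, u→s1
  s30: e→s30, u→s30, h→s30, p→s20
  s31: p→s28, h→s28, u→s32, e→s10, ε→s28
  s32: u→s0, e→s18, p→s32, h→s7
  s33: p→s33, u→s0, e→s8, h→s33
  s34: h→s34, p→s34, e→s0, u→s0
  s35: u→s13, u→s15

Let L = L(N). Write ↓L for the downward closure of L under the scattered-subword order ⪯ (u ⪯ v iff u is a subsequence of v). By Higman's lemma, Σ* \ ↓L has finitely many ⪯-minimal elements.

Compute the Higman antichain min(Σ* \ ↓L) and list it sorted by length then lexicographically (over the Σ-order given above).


|Q|=36, |F|=22, |δ|=122 (11 ε).
min D↑ (21 st, q0=0, F={14}): 0:e→1,p→0,u→2,h→0 1:e→3,p→1,u→4,h→1 2:e→4,p→5,u→2,h→2 3:e→6,p→3,u→7,h→3 4:e→7,p→8,u→4,h→4 5:e→8,p→5,u→9,h→5 6:e→6,p→10,u→11,h→6 7:e→11,p→12,u→7,h→7 8:e→12,p→8,u→13,h→8 9:e→13,p→9,u→14,h→9 10:e→14,p→10,u→15,h→10 11:e→11,p→16,u→11,h→11 12:e→17,p→12,u→18,h→12 13:e→18,p→13,u→14,h→13 14:e→14,p→14,u→14,h→14 15:e→14,p→16,u→15,h→15 16:e→14,p→16,u→19,h→16 17:e→17,p→16,u→20,h→17 18:e→20,p→18,u→14,h→18 19:e→14,p→19,u→14,h→19 20:e→20,p→19,u→14,h→20.
'upuu': run [30, 23, 17, 10, 2] end={s0,s3} rej; 4/4 del acc.
'eeepe': N↓-sim [30, 24, 19, 13, 6, 2] end={s0,s3} rej; 5/5 single-dels accept.
2 obstructions.

min(Σ*\↓L) = [upuu, eeepe].


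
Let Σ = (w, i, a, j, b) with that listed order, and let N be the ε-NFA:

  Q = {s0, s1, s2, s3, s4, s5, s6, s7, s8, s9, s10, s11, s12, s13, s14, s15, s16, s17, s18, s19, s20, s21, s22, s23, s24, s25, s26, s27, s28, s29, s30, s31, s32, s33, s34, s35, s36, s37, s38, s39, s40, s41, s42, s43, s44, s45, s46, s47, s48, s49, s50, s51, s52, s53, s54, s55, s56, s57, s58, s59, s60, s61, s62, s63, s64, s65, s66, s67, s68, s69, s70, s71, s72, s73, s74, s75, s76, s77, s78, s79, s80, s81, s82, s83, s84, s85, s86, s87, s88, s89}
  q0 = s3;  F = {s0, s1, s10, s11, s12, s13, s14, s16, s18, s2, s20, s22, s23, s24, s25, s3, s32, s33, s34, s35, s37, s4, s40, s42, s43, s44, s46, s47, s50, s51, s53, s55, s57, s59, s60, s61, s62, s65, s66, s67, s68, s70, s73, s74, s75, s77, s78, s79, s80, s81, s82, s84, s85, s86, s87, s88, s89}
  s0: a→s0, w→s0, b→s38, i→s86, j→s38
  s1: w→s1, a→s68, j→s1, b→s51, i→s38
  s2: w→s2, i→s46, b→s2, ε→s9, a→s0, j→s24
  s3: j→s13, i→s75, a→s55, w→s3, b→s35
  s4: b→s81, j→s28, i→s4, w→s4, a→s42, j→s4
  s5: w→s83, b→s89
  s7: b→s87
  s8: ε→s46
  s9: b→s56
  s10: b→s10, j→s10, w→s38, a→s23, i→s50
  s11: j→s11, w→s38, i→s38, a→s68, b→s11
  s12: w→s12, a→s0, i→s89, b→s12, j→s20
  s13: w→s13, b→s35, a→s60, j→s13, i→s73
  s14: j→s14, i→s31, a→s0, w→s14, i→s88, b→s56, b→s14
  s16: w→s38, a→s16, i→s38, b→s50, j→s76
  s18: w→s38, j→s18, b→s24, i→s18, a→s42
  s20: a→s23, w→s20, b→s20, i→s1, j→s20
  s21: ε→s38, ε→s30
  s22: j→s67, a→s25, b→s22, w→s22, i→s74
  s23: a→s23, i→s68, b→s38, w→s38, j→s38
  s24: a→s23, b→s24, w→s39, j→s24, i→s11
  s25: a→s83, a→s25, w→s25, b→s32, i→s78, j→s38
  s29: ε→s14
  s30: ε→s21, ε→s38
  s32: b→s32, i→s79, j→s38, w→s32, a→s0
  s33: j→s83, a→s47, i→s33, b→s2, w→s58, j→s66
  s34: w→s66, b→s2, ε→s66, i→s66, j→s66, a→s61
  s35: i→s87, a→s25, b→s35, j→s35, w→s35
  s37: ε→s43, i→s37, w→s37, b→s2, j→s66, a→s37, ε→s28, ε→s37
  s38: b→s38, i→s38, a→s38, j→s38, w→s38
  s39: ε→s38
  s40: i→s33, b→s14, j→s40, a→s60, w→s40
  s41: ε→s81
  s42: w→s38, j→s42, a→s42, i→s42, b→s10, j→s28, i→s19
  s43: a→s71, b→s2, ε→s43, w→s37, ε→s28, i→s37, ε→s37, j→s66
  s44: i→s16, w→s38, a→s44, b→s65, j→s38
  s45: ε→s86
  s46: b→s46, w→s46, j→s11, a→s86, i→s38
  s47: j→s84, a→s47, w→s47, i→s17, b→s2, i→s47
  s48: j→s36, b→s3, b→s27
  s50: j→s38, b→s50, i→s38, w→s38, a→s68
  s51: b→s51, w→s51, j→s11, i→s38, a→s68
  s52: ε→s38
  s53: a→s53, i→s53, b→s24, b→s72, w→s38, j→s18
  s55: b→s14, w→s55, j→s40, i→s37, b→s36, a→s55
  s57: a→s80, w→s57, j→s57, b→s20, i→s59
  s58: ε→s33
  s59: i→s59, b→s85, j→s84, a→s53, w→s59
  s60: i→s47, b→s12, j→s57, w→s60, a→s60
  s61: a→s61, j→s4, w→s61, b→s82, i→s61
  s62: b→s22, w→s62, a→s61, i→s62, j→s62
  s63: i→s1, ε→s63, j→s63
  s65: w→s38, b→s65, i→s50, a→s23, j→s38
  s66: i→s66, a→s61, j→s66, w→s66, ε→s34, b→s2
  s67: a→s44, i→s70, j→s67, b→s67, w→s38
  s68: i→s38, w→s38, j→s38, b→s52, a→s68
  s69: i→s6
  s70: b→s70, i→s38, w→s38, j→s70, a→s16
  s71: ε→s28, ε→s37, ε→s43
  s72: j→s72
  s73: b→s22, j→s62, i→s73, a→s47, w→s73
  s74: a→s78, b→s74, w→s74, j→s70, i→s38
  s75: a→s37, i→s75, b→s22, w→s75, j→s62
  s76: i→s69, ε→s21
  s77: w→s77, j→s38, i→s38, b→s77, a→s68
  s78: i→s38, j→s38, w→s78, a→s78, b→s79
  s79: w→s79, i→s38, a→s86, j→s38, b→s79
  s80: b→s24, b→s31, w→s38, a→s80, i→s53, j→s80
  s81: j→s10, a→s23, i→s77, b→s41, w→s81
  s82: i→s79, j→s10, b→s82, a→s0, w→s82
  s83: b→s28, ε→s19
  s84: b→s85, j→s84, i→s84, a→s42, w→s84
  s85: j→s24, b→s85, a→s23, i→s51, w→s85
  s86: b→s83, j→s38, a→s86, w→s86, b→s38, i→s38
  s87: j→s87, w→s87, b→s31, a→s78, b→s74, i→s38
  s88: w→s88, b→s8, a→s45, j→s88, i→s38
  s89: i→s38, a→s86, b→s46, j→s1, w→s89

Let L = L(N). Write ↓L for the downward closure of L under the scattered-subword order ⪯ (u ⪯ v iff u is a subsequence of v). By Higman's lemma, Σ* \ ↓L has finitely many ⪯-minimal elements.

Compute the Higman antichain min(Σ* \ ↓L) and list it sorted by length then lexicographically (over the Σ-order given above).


A = [bii, baj, ibjw, abab, jajaw, ijabij].

|Q|=90, |F|=57, |δ|=342 (26 ε).
min D↑ (56 st, q0=0, F={25}): 0:w→0,i→1,a→2,j→3,b→4 1:w→1,i→1,a→5,j→6,b→7 2:w→2,i→5,a→2,j→8,b→9 3:w→3,i→10,a→11,j→3,b→4 4:w→4,i→12,a→13,j→4,b→4 5:w→5,i→5,a→5,j→14,b→15 6:w→6,i→6,a→16,j→6,b→7 7:w→7,i→17,a→13,j→18,b→7 8:w→8,i→19,a→11,j→8,b→9 9:w→9,i→20,a→21,j→9,b→9 10:w→10,i→10,a→22,j→6,b→7 11:w→11,i→22,a→11,j→23,b→24 12:w→12,i→25,a→26,j→12,b→17 13:w→13,i→26,a→13,j→25,b→27 14:w→14,i→14,a→16,j→14,b→15 15:w→15,i→28,a→21,j→29,b→15 16:w→16,i→16,a→16,j→30,b→31 17:w→17,i→25,a→26,j→32,b→17 18:w→25,i→32,a→33,j→18,b→18 19:w→19,i→19,a→22,j→14,b→15 20:w→20,i→25,a→34,j→20,b→28 21:w→21,i→34,a→21,j→25,b→25 22:w→22,i→22,a→22,j→35,b→15 23:w→23,i→36,a→37,j→23,b→38 24:w→24,i→39,a→21,j→38,b→24 25:w→25,i→25,a→25,j→25,b→25 26:w→26,i→25,a→26,j→25,b→40 27:w→27,i→40,a→21,j→25,b→27 28:w→28,i→25,a→34,j→41,b→28 29:w→25,i→41,a→42,j→29,b→29 30:w→30,i→30,a→43,j→30,b→44 31:w→31,i→40,a→21,j→45,b→31 32:w→25,i→25,a→46,j→32,b→32 33:w→25,i→46,a→33,j→25,b→47 34:w→34,i→25,a→34,j→25,b→25 35:w→35,i→35,a→43,j→35,b→48 36:w→36,i→36,a→49,j→35,b→48 37:w→25,i→49,a→37,j→37,b→29 38:w→38,i→50,a→42,j→38,b→38 39:w→39,i→25,a→34,j→50,b→28 40:w→40,i→25,a→34,j→25,b→40 41:w→25,i→25,a→51,j→41,b→41 42:w→25,i→51,a→42,j→25,b→25 43:w→25,i→43,a→43,j→43,b→45 44:w→44,i→52,a→42,j→45,b→44 45:w→25,i→53,a→42,j→45,b→45 46:w→25,i→25,a→46,j→25,b→53 47:w→25,i→53,a→42,j→25,b→47 48:w→48,i→54,a→42,j→29,b→48 49:w→25,i→49,a→49,j→55,b→29 50:w→50,i→25,a→51,j→50,b→54 51:w→25,i→25,a→51,j→25,b→25 52:w→52,i→25,a→51,j→25,b→52 53:w→25,i→25,a→51,j→25,b→53 54:w→54,i→25,a→51,j→41,b→54 55:w→25,i→55,a→43,j→55,b→29 [Hopcroft].
'bii': run [79, 53, 29, 3] end={s38,s6,s69} ∉↓L; 3/3 del acc.
'baj': N↓-sim [79, 53, 23, 6] end={s21,s30,s38,s6,s69,s76} — reject; 3/3 del acc.
'ibjw': run [79, 67, 43, 20, 2] end={s38,s39} — reject; 4/4 single-dels accept.
'abab': N↓-sim [79, 68, 38, 10, 5] end={s19,s28,s38,s52,s83} rej; 4/4 single-dels accept.
'jajaw': |S_i|=[79, 72, 55, 33, 17, 2] end={s38,s39} ∉↓L; 5/5 deletions ∈↓L.
'ijabij': |S_i|=[79, 67, 55, 31, 18, 10, 1] end={s38} ∉↓L; 6/6 single-dels accept.
6 words, ⪯-incomp.


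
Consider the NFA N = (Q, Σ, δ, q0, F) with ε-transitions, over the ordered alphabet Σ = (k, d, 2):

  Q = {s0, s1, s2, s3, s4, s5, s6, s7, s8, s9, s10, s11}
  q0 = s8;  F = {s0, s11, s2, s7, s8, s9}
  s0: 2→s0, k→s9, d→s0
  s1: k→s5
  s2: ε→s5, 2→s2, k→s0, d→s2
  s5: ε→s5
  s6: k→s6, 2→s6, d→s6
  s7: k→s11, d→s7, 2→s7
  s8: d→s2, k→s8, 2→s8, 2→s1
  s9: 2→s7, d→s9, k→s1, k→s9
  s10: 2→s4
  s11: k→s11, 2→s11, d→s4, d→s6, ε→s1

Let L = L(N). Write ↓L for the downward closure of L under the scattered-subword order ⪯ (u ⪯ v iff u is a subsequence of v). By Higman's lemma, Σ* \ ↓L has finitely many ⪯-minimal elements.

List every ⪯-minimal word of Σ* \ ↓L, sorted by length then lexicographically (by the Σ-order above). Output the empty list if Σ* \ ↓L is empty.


min(Σ*\↓L) = [dkk2kd].

|Q|=12, |F|=6, |δ|=29 (3 ε).
min D↑ (7 st, q0=0, F={6}): 0:k→0,d→1,2→0 1:k→2,d→1,2→1 2:k→3,d→2,2→2 3:k→3,d→3,2→4 4:k→5,d→4,2→4 5:k→5,d→6,2→5 6:k→6,d→6,2→6.
'dkk2kd': N↓-sim [10, 9, 8, 7, 6, 5, 2] end={s4,s6} rej; 6/6 deletions ∈↓L.
1 minimals (antichain).


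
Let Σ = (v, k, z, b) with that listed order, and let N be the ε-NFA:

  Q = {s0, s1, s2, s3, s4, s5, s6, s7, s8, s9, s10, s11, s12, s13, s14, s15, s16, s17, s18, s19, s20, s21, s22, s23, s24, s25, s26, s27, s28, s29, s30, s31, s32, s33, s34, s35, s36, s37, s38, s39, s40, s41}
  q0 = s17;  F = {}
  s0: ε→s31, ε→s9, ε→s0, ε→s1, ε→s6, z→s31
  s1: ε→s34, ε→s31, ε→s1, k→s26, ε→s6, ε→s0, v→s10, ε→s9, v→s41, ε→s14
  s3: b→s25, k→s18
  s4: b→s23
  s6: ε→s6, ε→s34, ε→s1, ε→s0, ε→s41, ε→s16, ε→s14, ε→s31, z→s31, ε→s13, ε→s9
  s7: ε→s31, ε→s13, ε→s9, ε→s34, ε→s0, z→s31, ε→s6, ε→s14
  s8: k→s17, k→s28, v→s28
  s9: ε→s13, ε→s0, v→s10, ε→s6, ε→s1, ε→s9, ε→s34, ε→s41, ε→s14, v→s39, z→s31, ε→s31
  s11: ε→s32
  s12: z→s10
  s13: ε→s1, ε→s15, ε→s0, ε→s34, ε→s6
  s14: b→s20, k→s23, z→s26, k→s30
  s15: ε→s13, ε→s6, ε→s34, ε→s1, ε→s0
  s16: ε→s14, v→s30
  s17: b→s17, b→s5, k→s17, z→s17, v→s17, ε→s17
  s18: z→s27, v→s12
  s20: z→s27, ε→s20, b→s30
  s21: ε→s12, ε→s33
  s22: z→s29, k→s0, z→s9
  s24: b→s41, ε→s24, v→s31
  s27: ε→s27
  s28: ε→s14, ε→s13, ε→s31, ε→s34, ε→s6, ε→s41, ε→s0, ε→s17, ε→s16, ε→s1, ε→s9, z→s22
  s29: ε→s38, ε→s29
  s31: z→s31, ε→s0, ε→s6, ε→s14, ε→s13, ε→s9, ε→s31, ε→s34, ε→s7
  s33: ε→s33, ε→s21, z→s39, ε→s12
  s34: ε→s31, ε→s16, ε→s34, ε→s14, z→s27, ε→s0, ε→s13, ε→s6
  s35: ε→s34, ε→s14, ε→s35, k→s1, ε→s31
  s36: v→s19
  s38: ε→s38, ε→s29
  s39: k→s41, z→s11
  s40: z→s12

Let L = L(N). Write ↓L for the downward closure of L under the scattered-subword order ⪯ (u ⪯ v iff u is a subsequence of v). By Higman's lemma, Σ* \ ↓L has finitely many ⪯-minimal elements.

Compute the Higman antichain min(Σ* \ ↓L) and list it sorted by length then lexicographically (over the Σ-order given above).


|Q|=42, |F|=0, |δ|=137 (93 ε).
min D↑ (1 st, q0=0, F={0}): 0:v→0,k→0,z→0,b→0 [Hopcroft].
ε ∈ L(D↑) ⇒ ↓L = ∅.

min(Σ*\↓L) = [ε].


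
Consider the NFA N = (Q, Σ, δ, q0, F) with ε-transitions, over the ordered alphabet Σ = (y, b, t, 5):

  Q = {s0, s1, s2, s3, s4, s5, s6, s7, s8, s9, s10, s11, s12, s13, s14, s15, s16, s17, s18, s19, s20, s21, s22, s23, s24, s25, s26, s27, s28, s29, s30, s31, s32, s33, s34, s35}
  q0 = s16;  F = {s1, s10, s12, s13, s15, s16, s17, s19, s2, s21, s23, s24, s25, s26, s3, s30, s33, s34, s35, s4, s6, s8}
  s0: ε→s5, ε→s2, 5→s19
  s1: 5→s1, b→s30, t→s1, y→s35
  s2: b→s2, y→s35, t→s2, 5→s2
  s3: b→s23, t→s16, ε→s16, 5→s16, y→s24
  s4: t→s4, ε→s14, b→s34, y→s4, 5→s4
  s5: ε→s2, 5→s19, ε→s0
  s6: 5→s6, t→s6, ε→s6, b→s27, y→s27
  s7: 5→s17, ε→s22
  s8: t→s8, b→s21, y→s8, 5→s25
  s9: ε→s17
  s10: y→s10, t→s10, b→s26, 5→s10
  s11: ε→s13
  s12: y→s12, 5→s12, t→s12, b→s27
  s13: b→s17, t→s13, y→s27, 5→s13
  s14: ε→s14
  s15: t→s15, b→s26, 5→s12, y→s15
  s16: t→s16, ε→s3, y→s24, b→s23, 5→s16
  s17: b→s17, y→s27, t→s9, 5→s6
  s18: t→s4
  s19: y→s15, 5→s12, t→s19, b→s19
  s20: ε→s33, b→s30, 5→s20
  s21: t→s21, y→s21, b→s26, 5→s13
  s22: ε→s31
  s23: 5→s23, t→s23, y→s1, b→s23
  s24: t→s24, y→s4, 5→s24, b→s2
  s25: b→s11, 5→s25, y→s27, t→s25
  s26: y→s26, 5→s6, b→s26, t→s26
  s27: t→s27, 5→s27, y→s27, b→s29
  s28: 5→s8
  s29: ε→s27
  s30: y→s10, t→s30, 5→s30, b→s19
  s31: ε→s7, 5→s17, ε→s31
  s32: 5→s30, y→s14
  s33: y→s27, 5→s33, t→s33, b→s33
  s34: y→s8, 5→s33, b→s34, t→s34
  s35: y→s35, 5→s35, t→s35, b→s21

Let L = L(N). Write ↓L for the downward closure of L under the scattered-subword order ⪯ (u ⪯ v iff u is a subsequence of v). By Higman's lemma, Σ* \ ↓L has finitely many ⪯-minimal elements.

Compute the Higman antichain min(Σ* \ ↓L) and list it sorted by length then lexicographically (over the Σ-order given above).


Antichain: [yyb5y, bybb5b].

|Q|=36, |F|=22, |δ|=119 (17 ε).
min D↑ (22 st, q0=0, F={15}): 0:y→1,b→2,t→0,5→0 1:y→3,b→4,t→1,5→1 2:y→5,b→2,t→2,5→2 3:y→3,b→6,t→3,5→3 4:y→7,b→4,t→4,5→4 5:y→7,b→8,t→5,5→5 6:y→9,b→6,t→6,5→10 7:y→7,b→11,t→7,5→7 8:y→12,b→13,t→8,5→8 9:y→9,b→11,t→9,5→14 10:y→15,b→10,t→10,5→10 11:y→11,b→16,t→11,5→17 12:y→12,b→16,t→12,5→12 13:y→18,b→13,t→13,5→19 14:y→15,b→17,t→14,5→14 15:y→15,b→15,t→15,5→15 16:y→16,b→16,t→16,5→20 17:y→15,b→21,t→17,5→17 18:y→18,b→16,t→18,5→19 19:y→19,b→15,t→19,5→19 20:y→15,b→15,t→20,5→20 21:y→15,b→21,t→21,5→20 (ε-aug+det+¬).
'yyb5y': |S_i|=[27, 24, 19, 13, 9, 2] end={s27,s29} rej; 5/5 single-dels accept.
'bybb5b': run [27, 22, 18, 14, 9, 4, 2] end={s27,s29} rej; 6/6 del acc.
2 obstructions.
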